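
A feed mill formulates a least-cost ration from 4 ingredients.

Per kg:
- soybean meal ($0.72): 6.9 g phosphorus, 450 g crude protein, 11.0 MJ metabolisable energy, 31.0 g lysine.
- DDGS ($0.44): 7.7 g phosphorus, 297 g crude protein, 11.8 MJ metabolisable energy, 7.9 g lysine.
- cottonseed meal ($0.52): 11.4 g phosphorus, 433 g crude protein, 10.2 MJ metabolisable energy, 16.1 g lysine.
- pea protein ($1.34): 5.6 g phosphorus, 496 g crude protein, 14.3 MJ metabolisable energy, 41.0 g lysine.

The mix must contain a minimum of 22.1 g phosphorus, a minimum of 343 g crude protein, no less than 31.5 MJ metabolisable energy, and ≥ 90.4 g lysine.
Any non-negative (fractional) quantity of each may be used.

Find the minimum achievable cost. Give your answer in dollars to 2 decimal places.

$2.14

Let x1 = kg of soybean meal, x2 = kg of DDGS, x3 = kg of cottonseed meal, x4 = kg of pea protein.
Minimise 0.72x1 + 0.44x2 + 0.52x3 + 1.34x4 s.t.:
  6.9x1 + 7.7x2 + 11.4x3 + 5.6x4 ≥ 22.1   (phosphorus)
  450x1 + 297x2 + 433x3 + 496x4 ≥ 343   (crude protein)
  11x1 + 11.8x2 + 10.2x3 + 14.3x4 ≥ 31.5   (metabolisable energy)
  31x1 + 7.9x2 + 16.1x3 + 41x4 ≥ 90.4   (lysine)
  x1, x2, x3, x4 ≥ 0.
At the optimum only soybean meal, cottonseed meal are positive (DDGS, pea protein = 0). The phosphorus and lysine requirements are met with equality.
So soybean meal = 2.785 kg, cottonseed meal = 0.2531 kg.
Objective = 0.72·2.785 + 0.52·0.2531 = 2.1368.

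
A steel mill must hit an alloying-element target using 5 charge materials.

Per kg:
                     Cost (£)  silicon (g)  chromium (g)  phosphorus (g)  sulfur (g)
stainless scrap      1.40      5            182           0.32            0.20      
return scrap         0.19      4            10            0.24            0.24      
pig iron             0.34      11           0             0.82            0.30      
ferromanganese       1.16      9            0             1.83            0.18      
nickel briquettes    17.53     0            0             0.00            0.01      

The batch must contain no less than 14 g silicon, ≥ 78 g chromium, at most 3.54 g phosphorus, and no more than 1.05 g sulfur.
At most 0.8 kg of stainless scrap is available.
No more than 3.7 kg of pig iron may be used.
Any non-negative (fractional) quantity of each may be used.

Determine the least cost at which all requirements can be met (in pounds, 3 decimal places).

£0.960

Let x1 = kg of stainless scrap, x2 = kg of return scrap, x3 = kg of pig iron, x4 = kg of ferromanganese, x5 = kg of nickel briquettes.
min 1.4x1 + 0.19x2 + 0.34x3 + 1.16x4 + 17.53x5 s.t.:
  5x1 + 4x2 + 11x3 + 9x4 ≥ 14   (silicon)
  182x1 + 10x2 ≥ 78   (chromium)
  0.32x1 + 0.24x2 + 0.82x3 + 1.83x4 ≤ 3.54   (phosphorus)
  0.2x1 + 0.24x2 + 0.3x3 + 0.18x4 + 0.01x5 ≤ 1.05   (sulfur)
  x1 ≤ 0.8
  x3 ≤ 3.7
  x1, x2, x3, x4, x5 ≥ 0.
The cheapest feasible vertex uses only stainless scrap, return scrap; pig iron, ferromanganese, nickel briquettes are not used. Binding constraints: silicon and chromium.
Solving gives x1 = 0.2537, x2 = 3.183.
Total cost: 1.4·0.2537 + 0.19·3.183 = 0.95995.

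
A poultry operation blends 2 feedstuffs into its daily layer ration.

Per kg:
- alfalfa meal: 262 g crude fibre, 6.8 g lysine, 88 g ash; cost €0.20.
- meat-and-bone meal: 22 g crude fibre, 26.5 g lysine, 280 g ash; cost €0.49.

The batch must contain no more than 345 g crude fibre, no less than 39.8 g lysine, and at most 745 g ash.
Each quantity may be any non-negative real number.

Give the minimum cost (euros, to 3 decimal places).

Treat it as an LP. Let x1 = kg of alfalfa meal, x2 = kg of meat-and-bone meal.
Minimize 0.2x1 + 0.49x2 with:
  262x1 + 22x2 ≤ 345   (crude fibre)
  6.8x1 + 26.5x2 ≥ 39.8   (lysine)
  88x1 + 280x2 ≤ 745   (ash)
  x1, x2 ≥ 0.
At the optimum only meat-and-bone meal is positive (alfalfa meal = 0). There the lysine constraint is tight.
Solving gives x2 = 1.502.
Total cost: 0.49·1.502 = 0.73598.

€0.736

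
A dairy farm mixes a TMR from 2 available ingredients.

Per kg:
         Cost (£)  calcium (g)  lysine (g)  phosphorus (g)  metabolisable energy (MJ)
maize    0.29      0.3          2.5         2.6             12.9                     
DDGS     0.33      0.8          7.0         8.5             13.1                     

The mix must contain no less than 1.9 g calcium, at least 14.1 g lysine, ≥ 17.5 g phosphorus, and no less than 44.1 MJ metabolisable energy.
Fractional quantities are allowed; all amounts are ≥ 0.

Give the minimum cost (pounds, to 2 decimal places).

£1.05

This is a linear program. Let x1 = kg of maize, x2 = kg of DDGS.
Minimise 0.29x1 + 0.33x2 with:
  0.3x1 + 0.8x2 ≥ 1.9   (calcium)
  2.5x1 + 7x2 ≥ 14.1   (lysine)
  2.6x1 + 8.5x2 ≥ 17.5   (phosphorus)
  12.9x1 + 13.1x2 ≥ 44.1   (metabolisable energy)
  x1, x2 ≥ 0.
Both inputs are positive at the optimum. There the calcium and metabolisable energy constraints are tight.
Solving gives x1 = 1.626, x2 = 1.765.
Objective = 0.29·1.626 + 0.33·1.765 = 1.0540.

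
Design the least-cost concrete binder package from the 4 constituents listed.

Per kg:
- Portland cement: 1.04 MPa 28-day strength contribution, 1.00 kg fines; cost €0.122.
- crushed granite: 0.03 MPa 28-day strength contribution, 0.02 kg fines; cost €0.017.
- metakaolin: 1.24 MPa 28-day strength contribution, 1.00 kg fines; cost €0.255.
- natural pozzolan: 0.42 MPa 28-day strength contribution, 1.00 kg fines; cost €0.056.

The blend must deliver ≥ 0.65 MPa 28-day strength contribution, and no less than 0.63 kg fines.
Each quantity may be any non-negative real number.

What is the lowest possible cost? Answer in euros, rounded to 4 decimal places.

Let x1 = kg of Portland cement, x2 = kg of crushed granite, x3 = kg of metakaolin, x4 = kg of natural pozzolan.
Minimise 0.122x1 + 0.017x2 + 0.255x3 + 0.056x4 subject to:
  1.04x1 + 0.03x2 + 1.24x3 + 0.42x4 ≥ 0.65   (28-day strength contribution)
  1x1 + 0.02x2 + 1x3 + 1x4 ≥ 0.63   (fines)
  x1, x2, x3, x4 ≥ 0.
At the optimum only Portland cement, natural pozzolan are positive (crushed granite, metakaolin = 0). The 28-day strength contribution and fines requirements are met with equality.
Optimal quantities: Portland cement = 0.6216 kg, natural pozzolan = 0.008387 kg.
Total cost: 0.122·0.6216 + 0.056·0.008387 = 0.076305.

€0.0763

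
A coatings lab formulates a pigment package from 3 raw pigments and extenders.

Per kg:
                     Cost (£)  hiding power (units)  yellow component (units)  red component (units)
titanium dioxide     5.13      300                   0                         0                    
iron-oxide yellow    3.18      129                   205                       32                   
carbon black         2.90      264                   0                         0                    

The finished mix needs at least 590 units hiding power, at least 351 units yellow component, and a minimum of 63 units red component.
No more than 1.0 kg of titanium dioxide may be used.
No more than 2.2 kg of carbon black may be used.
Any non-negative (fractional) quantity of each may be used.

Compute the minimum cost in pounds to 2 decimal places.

Treat it as an LP. Let x1 = kg of titanium dioxide, x2 = kg of iron-oxide yellow, x3 = kg of carbon black.
Minimize 5.13x1 + 3.18x2 + 2.9x3 subject to:
  300x1 + 129x2 + 264x3 ≥ 590   (hiding power)
  205x2 ≥ 351   (yellow component)
  32x2 ≥ 63   (red component)
  x1 ≤ 1
  x3 ≤ 2.2
  x1, x2, x3 ≥ 0.
The cheapest feasible vertex uses only iron-oxide yellow, carbon black; titanium dioxide is not used. There the hiding power and red component constraints are tight.
That vertex is x2 = 1.969, x3 = 1.273.
Total cost: 3.18·1.969 + 2.9·1.273 = 9.9531.

£9.95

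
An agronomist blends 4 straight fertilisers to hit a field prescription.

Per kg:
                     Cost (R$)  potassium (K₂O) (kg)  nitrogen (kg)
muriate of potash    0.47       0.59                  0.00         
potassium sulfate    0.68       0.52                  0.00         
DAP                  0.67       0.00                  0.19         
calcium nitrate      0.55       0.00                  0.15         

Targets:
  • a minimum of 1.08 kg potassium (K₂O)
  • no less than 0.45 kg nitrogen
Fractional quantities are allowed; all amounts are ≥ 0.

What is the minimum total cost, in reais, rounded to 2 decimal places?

Treat it as an LP. Let x1 = kg of muriate of potash, x2 = kg of potassium sulfate, x3 = kg of DAP, x4 = kg of calcium nitrate.
Minimize 0.47x1 + 0.68x2 + 0.67x3 + 0.55x4 subject to:
  0.59x1 + 0.52x2 ≥ 1.08   (potassium (K₂O))
  0.19x3 + 0.15x4 ≥ 0.45   (nitrogen)
  x1, x2, x3, x4 ≥ 0.
At the optimum only muriate of potash, DAP are positive (potassium sulfate, calcium nitrate = 0). There the potassium (K₂O) and nitrogen constraints are tight.
So muriate of potash = 1.831 kg, DAP = 2.368 kg.
Cost = 0.47·1.831 + 0.67·2.368 = 2.4471.

R$2.45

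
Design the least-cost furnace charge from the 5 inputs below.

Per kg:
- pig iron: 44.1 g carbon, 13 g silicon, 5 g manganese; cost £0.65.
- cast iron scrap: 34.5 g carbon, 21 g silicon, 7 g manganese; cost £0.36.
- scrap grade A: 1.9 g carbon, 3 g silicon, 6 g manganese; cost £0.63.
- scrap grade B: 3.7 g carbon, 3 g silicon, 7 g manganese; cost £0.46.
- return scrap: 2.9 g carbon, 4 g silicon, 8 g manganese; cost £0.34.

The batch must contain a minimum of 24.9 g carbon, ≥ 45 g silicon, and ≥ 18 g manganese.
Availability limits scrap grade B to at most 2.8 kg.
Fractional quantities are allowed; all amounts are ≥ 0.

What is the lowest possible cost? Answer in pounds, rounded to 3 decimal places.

Treat it as an LP. Let x1 = kg of pig iron, x2 = kg of cast iron scrap, x3 = kg of scrap grade A, x4 = kg of scrap grade B, x5 = kg of return scrap.
min 0.65x1 + 0.36x2 + 0.63x3 + 0.46x4 + 0.34x5 subject to:
  44.1x1 + 34.5x2 + 1.9x3 + 3.7x4 + 2.9x5 ≥ 24.9   (carbon)
  13x1 + 21x2 + 3x3 + 3x4 + 4x5 ≥ 45   (silicon)
  5x1 + 7x2 + 6x3 + 7x4 + 8x5 ≥ 18   (manganese)
  x4 ≤ 2.8
  x1, x2, x3, x4, x5 ≥ 0.
The cheapest feasible vertex uses only cast iron scrap, return scrap; pig iron, scrap grade A, scrap grade B are not used. There the silicon and manganese constraints are tight.
Solving gives x2 = 2.057, x5 = 0.45.
Objective = 0.36·2.057 + 0.34·0.45 = 0.89352.

£0.894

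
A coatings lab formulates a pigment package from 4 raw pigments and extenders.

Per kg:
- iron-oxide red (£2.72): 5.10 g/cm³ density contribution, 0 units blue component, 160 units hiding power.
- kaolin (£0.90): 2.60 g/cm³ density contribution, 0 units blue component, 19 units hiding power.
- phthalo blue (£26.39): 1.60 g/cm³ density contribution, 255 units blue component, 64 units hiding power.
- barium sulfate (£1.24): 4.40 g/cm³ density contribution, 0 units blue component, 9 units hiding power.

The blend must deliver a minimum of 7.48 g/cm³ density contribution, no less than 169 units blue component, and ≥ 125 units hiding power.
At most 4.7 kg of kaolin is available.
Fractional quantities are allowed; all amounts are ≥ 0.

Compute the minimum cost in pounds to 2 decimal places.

£19.89

Set it up as a linear program. Let x1 = kg of iron-oxide red, x2 = kg of kaolin, x3 = kg of phthalo blue, x4 = kg of barium sulfate.
Minimize 2.72x1 + 0.9x2 + 26.39x3 + 1.24x4 with:
  5.1x1 + 2.6x2 + 1.6x3 + 4.4x4 ≥ 7.48   (density contribution)
  255x3 ≥ 169   (blue component)
  160x1 + 19x2 + 64x3 + 9x4 ≥ 125   (hiding power)
  x2 ≤ 4.7
  x1, x2, x3, x4 ≥ 0.
The optimal basis is {iron-oxide red, phthalo blue, barium sulfate}; kaolin drops out. Binding constraints: density contribution, blue component, hiding power.
Optimal quantities: iron-oxide red = 0.4644 kg, phthalo blue = 0.6627 kg, barium sulfate = 0.9208 kg.
Hence cost = 2.72·0.4644 + 26.39·0.6627 + 1.24·0.9208 = £19.8936.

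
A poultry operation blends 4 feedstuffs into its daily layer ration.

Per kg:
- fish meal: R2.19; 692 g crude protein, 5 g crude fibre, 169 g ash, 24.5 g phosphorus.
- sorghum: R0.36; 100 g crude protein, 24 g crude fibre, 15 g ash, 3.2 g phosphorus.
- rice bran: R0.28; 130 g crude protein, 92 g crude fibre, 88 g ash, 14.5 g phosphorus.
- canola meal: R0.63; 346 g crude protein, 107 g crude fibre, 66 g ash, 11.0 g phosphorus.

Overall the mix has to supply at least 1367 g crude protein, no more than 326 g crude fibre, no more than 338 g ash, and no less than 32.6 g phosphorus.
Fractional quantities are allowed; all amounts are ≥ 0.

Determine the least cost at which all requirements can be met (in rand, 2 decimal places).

R2.92

This is a linear program. Let x1 = kg of fish meal, x2 = kg of sorghum, x3 = kg of rice bran, x4 = kg of canola meal.
Minimise 2.19x1 + 0.36x2 + 0.28x3 + 0.63x4 s.t.:
  692x1 + 100x2 + 130x3 + 346x4 ≥ 1367   (crude protein)
  5x1 + 24x2 + 92x3 + 107x4 ≤ 326   (crude fibre)
  169x1 + 15x2 + 88x3 + 66x4 ≤ 338   (ash)
  24.5x1 + 3.2x2 + 14.5x3 + 11x4 ≥ 32.6   (phosphorus)
  x1, x2, x3, x4 ≥ 0.
The minimum-cost mix takes nothing from sorghum, rice bran — only fish meal, canola meal. There the crude protein and crude fibre constraints are tight.
Optimal quantities: fish meal = 0.4629 kg, canola meal = 3.025 kg.
Cost = 2.19·0.4629 + 0.63·3.025 = 2.9195.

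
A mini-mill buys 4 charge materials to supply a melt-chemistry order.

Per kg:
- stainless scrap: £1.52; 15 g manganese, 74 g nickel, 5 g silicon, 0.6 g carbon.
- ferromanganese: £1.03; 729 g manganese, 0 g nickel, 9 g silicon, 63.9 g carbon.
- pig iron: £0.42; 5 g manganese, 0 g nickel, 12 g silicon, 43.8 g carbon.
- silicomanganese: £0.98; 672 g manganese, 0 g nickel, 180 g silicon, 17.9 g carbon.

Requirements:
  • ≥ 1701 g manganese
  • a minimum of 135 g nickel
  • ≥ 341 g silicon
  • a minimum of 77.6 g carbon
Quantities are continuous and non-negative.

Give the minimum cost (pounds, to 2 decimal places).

Set it up as a linear program. Let x1 = kg of stainless scrap, x2 = kg of ferromanganese, x3 = kg of pig iron, x4 = kg of silicomanganese.
min 1.52x1 + 1.03x2 + 0.42x3 + 0.98x4 subject to:
  15x1 + 729x2 + 5x3 + 672x4 ≥ 1701   (manganese)
  74x1 ≥ 135   (nickel)
  5x1 + 9x2 + 12x3 + 180x4 ≥ 341   (silicon)
  0.6x1 + 63.9x2 + 43.8x3 + 17.9x4 ≥ 77.6   (carbon)
  x1, x2, x3, x4 ≥ 0.
The optimal mix uses every input. The manganese, nickel, silicon, carbon requirements are met with equality.
That vertex is x1 = 1.824, x2 = 0.6301, x3 = 0.08924, x4 = 1.806.
Cost = 1.52·1.824 + 1.03·0.6301 + 0.42·0.08924 + 0.98·1.806 = 5.2288.

£5.23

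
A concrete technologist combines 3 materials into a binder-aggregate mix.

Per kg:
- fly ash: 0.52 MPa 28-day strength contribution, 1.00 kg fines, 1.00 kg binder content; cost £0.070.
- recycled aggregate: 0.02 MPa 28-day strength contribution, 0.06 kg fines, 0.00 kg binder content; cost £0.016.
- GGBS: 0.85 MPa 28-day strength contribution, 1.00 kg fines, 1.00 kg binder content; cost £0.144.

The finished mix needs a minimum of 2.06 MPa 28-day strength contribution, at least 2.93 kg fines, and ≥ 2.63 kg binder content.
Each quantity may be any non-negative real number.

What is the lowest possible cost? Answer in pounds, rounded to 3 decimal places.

£0.277

This is a linear program. Let x1 = kg of fly ash, x2 = kg of recycled aggregate, x3 = kg of GGBS.
Minimize 0.07x1 + 0.016x2 + 0.144x3 s.t.:
  0.52x1 + 0.02x2 + 0.85x3 ≥ 2.06   (28-day strength contribution)
  1x1 + 0.06x2 + 1x3 ≥ 2.93   (fines)
  1x1 + 1x3 ≥ 2.63   (binder content)
  x1, x2, x3 ≥ 0.
The cheapest feasible vertex uses only fly ash; recycled aggregate, GGBS are not used. Binding constraint: 28-day strength contribution.
That vertex is x1 = 3.962.
Objective = 0.07·3.962 = 0.27734.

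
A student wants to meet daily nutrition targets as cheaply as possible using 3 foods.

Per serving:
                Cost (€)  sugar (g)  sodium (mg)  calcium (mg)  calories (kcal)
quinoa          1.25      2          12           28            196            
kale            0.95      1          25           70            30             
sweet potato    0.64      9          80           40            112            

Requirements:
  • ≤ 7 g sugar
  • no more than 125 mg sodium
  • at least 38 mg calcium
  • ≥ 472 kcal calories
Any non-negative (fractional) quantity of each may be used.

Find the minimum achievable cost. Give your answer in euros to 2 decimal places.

€2.99

Set it up as a linear program. Let x1 = servings of quinoa, x2 = servings of kale, x3 = servings of sweet potato.
Minimise 1.25x1 + 0.95x2 + 0.64x3 with:
  2x1 + 1x2 + 9x3 ≤ 7   (sugar)
  12x1 + 25x2 + 80x3 ≤ 125   (sodium)
  28x1 + 70x2 + 40x3 ≥ 38   (calcium)
  196x1 + 30x2 + 112x3 ≥ 472   (calories)
  x1, x2, x3 ≥ 0.
At the optimum only quinoa, sweet potato are positive (kale = 0). Binding constraints: sugar and calories.
That vertex is x1 = 2.249, x3 = 0.2779.
Total cost: 1.25·2.249 + 0.64·0.2779 = 2.9891.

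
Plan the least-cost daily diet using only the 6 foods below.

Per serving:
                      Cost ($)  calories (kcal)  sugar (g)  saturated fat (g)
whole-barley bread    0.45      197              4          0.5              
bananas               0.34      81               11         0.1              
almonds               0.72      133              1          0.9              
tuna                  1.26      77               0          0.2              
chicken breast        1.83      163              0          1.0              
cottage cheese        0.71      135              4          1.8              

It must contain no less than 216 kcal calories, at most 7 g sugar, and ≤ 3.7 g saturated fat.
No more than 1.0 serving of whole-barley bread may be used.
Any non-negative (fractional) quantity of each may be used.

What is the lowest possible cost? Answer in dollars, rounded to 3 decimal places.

Let x1 = servings of whole-barley bread, x2 = servings of bananas, x3 = servings of almonds, x4 = servings of tuna, x5 = servings of chicken breast, x6 = servings of cottage cheese.
min 0.45x1 + 0.34x2 + 0.72x3 + 1.26x4 + 1.83x5 + 0.71x6 subject to:
  197x1 + 81x2 + 133x3 + 77x4 + 163x5 + 135x6 ≥ 216   (calories)
  4x1 + 11x2 + 1x3 + 4x6 ≤ 7   (sugar)
  0.5x1 + 0.1x2 + 0.9x3 + 0.2x4 + 1x5 + 1.8x6 ≤ 3.7   (saturated fat)
  x1 ≤ 1
  x1, x2, x3, x4, x5, x6 ≥ 0.
The minimum-cost mix takes nothing from almonds, tuna, chicken breast, cottage cheese — only whole-barley bread, bananas. The calories and the whole-barley bread cap requirements are met with equality.
Solving gives x1 = 1, x2 = 0.2346.
Objective = 0.45·1 + 0.34·0.2346 = 0.52976.

$0.530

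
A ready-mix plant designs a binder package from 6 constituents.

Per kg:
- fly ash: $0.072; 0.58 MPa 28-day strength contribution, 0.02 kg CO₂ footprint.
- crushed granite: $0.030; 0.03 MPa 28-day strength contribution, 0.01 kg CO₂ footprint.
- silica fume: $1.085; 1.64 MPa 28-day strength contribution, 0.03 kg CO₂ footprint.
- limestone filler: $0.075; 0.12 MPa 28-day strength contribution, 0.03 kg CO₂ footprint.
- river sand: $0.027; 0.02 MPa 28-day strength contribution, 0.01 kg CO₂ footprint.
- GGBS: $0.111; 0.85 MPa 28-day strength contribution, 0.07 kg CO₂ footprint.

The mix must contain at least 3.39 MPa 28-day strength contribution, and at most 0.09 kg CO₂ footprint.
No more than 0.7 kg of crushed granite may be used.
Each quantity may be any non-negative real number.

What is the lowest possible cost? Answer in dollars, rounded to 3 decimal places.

Set it up as a linear program. Let x1 = kg of fly ash, x2 = kg of crushed granite, x3 = kg of silica fume, x4 = kg of limestone filler, x5 = kg of river sand, x6 = kg of GGBS.
Minimise 0.072x1 + 0.03x2 + 1.085x3 + 0.075x4 + 0.027x5 + 0.111x6 s.t.:
  0.58x1 + 0.03x2 + 1.64x3 + 0.12x4 + 0.02x5 + 0.85x6 ≥ 3.39   (28-day strength contribution)
  0.02x1 + 0.01x2 + 0.03x3 + 0.03x4 + 0.01x5 + 0.07x6 ≤ 0.09   (CO₂ footprint)
  x2 ≤ 0.7
  x1, x2, x3, x4, x5, x6 ≥ 0.
The optimal basis is {fly ash, silica fume}; crushed granite, limestone filler, river sand, GGBS drop out. Binding constraints: 28-day strength contribution and CO₂ footprint.
That vertex is x1 = 2.981, x3 = 1.013.
Objective = 0.072·2.981 + 1.085·1.013 = 1.31374.

$1.314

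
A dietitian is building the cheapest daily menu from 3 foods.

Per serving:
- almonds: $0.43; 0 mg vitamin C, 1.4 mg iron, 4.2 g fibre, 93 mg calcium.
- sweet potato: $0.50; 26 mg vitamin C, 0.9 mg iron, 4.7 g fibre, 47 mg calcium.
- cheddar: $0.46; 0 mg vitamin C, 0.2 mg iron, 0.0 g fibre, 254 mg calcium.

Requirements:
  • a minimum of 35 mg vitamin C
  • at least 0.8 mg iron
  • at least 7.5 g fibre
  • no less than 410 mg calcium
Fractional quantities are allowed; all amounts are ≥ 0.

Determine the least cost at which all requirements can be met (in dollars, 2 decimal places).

$1.37

Set it up as a linear program. Let x1 = servings of almonds, x2 = servings of sweet potato, x3 = servings of cheddar.
min 0.43x1 + 0.5x2 + 0.46x3 with:
  26x2 ≥ 35   (vitamin C)
  1.4x1 + 0.9x2 + 0.2x3 ≥ 0.8   (iron)
  4.2x1 + 4.7x2 ≥ 7.5   (fibre)
  93x1 + 47x2 + 254x3 ≥ 410   (calcium)
  x1, x2, x3 ≥ 0.
The optimal mix uses every input. There the vitamin C, fibre, calcium constraints are tight.
Optimal quantities: almonds = 0.2793 servings, sweet potato = 1.346 servings, cheddar = 1.263 servings.
Objective = 0.43·0.2793 + 0.5·1.346 + 0.46·1.263 = 1.3741.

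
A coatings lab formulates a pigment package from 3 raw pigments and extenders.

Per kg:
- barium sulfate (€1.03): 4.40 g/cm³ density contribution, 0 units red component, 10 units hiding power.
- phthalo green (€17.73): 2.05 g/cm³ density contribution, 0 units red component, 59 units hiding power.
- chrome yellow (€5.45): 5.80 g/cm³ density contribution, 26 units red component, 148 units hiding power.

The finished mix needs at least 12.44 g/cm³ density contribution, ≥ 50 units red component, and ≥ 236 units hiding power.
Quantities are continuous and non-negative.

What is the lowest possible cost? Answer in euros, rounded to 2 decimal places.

€10.78

Treat it as an LP. Let x1 = kg of barium sulfate, x2 = kg of phthalo green, x3 = kg of chrome yellow.
min 1.03x1 + 17.73x2 + 5.45x3 s.t.:
  4.4x1 + 2.05x2 + 5.8x3 ≥ 12.44   (density contribution)
  26x3 ≥ 50   (red component)
  10x1 + 59x2 + 148x3 ≥ 236   (hiding power)
  x1, x2, x3 ≥ 0.
The minimum-cost mix takes nothing from phthalo green — only barium sulfate, chrome yellow. Binding constraints: density contribution and red component.
So barium sulfate = 0.2923 kg, chrome yellow = 1.923 kg.
Hence cost = 1.03·0.2923 + 5.45·1.923 = €10.7814.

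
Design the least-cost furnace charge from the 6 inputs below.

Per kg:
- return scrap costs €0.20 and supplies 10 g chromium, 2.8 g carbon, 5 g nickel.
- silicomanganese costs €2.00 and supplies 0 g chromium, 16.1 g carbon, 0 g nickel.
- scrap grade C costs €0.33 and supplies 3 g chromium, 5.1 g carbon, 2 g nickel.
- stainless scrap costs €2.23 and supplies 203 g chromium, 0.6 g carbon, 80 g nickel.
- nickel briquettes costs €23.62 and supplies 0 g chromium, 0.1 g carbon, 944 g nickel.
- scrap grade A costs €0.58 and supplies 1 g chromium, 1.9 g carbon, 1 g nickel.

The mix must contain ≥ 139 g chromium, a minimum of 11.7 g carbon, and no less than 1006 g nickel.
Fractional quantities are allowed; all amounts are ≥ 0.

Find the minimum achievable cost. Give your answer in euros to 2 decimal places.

Treat it as an LP. Let x1 = kg of return scrap, x2 = kg of silicomanganese, x3 = kg of scrap grade C, x4 = kg of stainless scrap, x5 = kg of nickel briquettes, x6 = kg of scrap grade A.
Minimise 0.2x1 + 2x2 + 0.33x3 + 2.23x4 + 23.62x5 + 0.58x6 subject to:
  10x1 + 3x3 + 203x4 + 1x6 ≥ 139   (chromium)
  2.8x1 + 16.1x2 + 5.1x3 + 0.6x4 + 0.1x5 + 1.9x6 ≥ 11.7   (carbon)
  5x1 + 2x3 + 80x4 + 944x5 + 1x6 ≥ 1006   (nickel)
  x1, x2, x3, x4, x5, x6 ≥ 0.
The optimal basis is {return scrap, stainless scrap, nickel briquettes}; silicomanganese, scrap grade C, scrap grade A drop out. There the chromium, carbon, nickel constraints are tight.
So return scrap = 4.039 kg, stainless scrap = 0.4858 kg, nickel briquettes = 1.003 kg.
Hence cost = 0.2·4.039 + 2.23·0.4858 + 23.62·1.003 = €25.5820.

€25.58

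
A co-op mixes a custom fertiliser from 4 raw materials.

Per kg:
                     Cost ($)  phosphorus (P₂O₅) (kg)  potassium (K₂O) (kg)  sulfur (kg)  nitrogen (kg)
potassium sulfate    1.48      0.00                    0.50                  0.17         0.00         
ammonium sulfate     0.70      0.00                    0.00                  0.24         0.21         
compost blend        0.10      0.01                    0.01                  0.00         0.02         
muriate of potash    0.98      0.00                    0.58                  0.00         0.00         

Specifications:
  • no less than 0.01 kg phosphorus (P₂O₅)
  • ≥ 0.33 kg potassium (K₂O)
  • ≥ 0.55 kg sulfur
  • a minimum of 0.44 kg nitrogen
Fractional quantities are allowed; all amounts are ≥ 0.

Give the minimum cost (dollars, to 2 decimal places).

Set it up as a linear program. Let x1 = kg of potassium sulfate, x2 = kg of ammonium sulfate, x3 = kg of compost blend, x4 = kg of muriate of potash.
Minimize 1.48x1 + 0.7x2 + 0.1x3 + 0.98x4 s.t.:
  0.01x3 ≥ 0.01   (phosphorus (P₂O₅))
  0.5x1 + 0.01x3 + 0.58x4 ≥ 0.33   (potassium (K₂O))
  0.17x1 + 0.24x2 ≥ 0.55   (sulfur)
  0.21x2 + 0.02x3 ≥ 0.44   (nitrogen)
  x1, x2, x3, x4 ≥ 0.
The cheapest feasible vertex uses only ammonium sulfate, compost blend, muriate of potash; potassium sulfate is not used. Binding constraints: phosphorus (P₂O₅), potassium (K₂O), sulfur.
Optimal quantities: ammonium sulfate = 2.2917 kg, compost blend = 1 kg, muriate of potash = 0.55172 kg.
Objective = 0.7·2.2917 + 0.1·1 + 0.98·0.55172 = 2.2449.

$2.24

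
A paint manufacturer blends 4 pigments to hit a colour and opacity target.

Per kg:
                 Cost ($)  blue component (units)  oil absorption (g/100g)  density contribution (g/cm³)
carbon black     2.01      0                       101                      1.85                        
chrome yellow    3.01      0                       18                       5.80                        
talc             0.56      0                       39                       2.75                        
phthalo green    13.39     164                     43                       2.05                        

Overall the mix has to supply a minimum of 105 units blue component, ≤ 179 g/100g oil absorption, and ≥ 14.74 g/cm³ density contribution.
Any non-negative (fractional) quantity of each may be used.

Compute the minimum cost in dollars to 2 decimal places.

$12.42

Let x1 = kg of carbon black, x2 = kg of chrome yellow, x3 = kg of talc, x4 = kg of phthalo green.
min 2.01x1 + 3.01x2 + 0.56x3 + 13.39x4 s.t.:
  164x4 ≥ 105   (blue component)
  101x1 + 18x2 + 39x3 + 43x4 ≤ 179   (oil absorption)
  1.85x1 + 5.8x2 + 2.75x3 + 2.05x4 ≥ 14.74   (density contribution)
  x1, x2, x3, x4 ≥ 0.
The minimum-cost mix takes nothing from carbon black — only chrome yellow, talc, phthalo green. There the blue component, oil absorption, density contribution constraints are tight.
That vertex is x2 = 0.6063, x3 = 3.604, x4 = 0.6402.
Objective = 3.01·0.6063 + 0.56·3.604 + 13.39·0.6402 = 12.4155.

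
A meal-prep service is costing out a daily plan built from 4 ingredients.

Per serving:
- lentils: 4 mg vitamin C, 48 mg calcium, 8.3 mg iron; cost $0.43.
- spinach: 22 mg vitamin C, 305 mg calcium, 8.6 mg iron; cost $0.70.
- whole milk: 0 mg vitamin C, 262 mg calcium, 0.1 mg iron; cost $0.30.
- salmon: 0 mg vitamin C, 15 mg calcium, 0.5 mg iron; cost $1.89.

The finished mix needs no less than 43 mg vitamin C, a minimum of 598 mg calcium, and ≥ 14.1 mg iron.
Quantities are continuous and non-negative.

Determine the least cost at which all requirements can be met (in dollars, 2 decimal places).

$1.37

Let x1 = servings of lentils, x2 = servings of spinach, x3 = servings of whole milk, x4 = servings of salmon.
min 0.43x1 + 0.7x2 + 0.3x3 + 1.89x4 s.t.:
  4x1 + 22x2 ≥ 43   (vitamin C)
  48x1 + 305x2 + 262x3 + 15x4 ≥ 598   (calcium)
  8.3x1 + 8.6x2 + 0.1x3 + 0.5x4 ≥ 14.1   (iron)
  x1, x2, x3, x4 ≥ 0.
The minimum-cost mix takes nothing from lentils, salmon — only spinach, whole milk. Binding constraints: vitamin C and calcium.
Solving gives x2 = 1.955, x3 = 0.007113.
Hence cost = 0.7·1.955 + 0.3·0.007113 = $1.3706.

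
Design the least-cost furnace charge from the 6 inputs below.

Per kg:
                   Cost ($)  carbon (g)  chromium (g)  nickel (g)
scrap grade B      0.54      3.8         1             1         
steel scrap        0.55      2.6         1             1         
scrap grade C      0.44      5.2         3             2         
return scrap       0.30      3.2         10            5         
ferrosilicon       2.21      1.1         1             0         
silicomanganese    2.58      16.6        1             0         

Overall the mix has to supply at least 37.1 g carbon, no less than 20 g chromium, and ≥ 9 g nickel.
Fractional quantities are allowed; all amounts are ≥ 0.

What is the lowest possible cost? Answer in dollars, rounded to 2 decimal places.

$3.14

Let x1 = kg of scrap grade B, x2 = kg of steel scrap, x3 = kg of scrap grade C, x4 = kg of return scrap, x5 = kg of ferrosilicon, x6 = kg of silicomanganese.
Minimise 0.54x1 + 0.55x2 + 0.44x3 + 0.3x4 + 2.21x5 + 2.58x6 subject to:
  3.8x1 + 2.6x2 + 5.2x3 + 3.2x4 + 1.1x5 + 16.6x6 ≥ 37.1   (carbon)
  1x1 + 1x2 + 3x3 + 10x4 + 1x5 + 1x6 ≥ 20   (chromium)
  1x1 + 1x2 + 2x3 + 5x4 ≥ 9   (nickel)
  x1, x2, x3, x4, x5, x6 ≥ 0.
The cheapest feasible vertex uses only scrap grade C; scrap grade B, steel scrap, return scrap, ferrosilicon, silicomanganese are not used. Binding constraint: carbon.
Optimal quantities: scrap grade C = 7.135 kg.
Total cost: 0.44·7.135 = 3.1394.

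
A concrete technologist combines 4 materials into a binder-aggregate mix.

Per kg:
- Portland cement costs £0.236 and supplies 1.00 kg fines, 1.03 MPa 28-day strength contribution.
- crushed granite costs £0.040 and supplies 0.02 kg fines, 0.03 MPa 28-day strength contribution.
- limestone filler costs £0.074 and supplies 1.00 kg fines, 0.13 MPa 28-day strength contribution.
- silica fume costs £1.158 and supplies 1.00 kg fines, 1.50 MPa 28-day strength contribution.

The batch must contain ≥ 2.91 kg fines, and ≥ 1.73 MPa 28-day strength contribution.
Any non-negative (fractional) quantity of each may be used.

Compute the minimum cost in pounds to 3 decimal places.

Let x1 = kg of Portland cement, x2 = kg of crushed granite, x3 = kg of limestone filler, x4 = kg of silica fume.
min 0.236x1 + 0.04x2 + 0.074x3 + 1.158x4 subject to:
  1x1 + 0.02x2 + 1x3 + 1x4 ≥ 2.91   (fines)
  1.03x1 + 0.03x2 + 0.13x3 + 1.5x4 ≥ 1.73   (28-day strength contribution)
  x1, x2, x3, x4 ≥ 0.
The minimum-cost mix takes nothing from crushed granite, silica fume — only Portland cement, limestone filler. There the fines and 28-day strength contribution constraints are tight.
That vertex is x1 = 1.502, x3 = 1.408.
Total cost: 0.236·1.502 + 0.074·1.408 = 0.45866.

£0.459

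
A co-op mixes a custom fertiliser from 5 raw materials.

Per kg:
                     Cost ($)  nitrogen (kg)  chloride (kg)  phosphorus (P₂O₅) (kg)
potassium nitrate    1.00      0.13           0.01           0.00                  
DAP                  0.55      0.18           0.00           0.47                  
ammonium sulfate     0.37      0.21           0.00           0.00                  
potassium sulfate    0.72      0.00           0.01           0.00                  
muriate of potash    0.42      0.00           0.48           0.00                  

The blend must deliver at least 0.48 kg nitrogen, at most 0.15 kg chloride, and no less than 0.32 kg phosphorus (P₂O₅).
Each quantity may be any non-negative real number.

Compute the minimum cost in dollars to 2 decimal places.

Let x1 = kg of potassium nitrate, x2 = kg of DAP, x3 = kg of ammonium sulfate, x4 = kg of potassium sulfate, x5 = kg of muriate of potash.
Minimise 1x1 + 0.55x2 + 0.37x3 + 0.72x4 + 0.42x5 s.t.:
  0.13x1 + 0.18x2 + 0.21x3 ≥ 0.48   (nitrogen)
  0.01x1 + 0.01x4 + 0.48x5 ≤ 0.15   (chloride)
  0.47x2 ≥ 0.32   (phosphorus (P₂O₅))
  x1, x2, x3, x4, x5 ≥ 0.
The optimal basis is {DAP, ammonium sulfate}; potassium nitrate, potassium sulfate, muriate of potash drop out. The nitrogen and phosphorus (P₂O₅) requirements are met with equality.
That vertex is x2 = 0.6809, x3 = 1.702.
Cost = 0.55·0.6809 + 0.37·1.702 = 1.0042.

$1.00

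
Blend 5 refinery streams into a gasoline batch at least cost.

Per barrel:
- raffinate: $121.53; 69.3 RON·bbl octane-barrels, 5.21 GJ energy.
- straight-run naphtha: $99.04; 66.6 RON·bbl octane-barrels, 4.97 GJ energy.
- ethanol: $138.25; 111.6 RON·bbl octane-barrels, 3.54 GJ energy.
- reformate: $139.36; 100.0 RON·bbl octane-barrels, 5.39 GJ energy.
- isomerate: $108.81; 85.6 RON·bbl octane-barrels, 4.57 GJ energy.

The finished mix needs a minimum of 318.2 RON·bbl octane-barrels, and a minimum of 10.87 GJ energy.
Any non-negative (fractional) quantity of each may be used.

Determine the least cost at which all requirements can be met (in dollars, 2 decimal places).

Let x1 = barrels of raffinate, x2 = barrels of straight-run naphtha, x3 = barrels of ethanol, x4 = barrels of reformate, x5 = barrels of isomerate.
Minimize 121.53x1 + 99.04x2 + 138.25x3 + 139.36x4 + 108.81x5 s.t.:
  69.3x1 + 66.6x2 + 111.6x3 + 100x4 + 85.6x5 ≥ 318.2   (octane-barrels)
  5.21x1 + 4.97x2 + 3.54x3 + 5.39x4 + 4.57x5 ≥ 10.87   (energy)
  x1, x2, x3, x4, x5 ≥ 0.
At the optimum only ethanol, isomerate are positive (raffinate, straight-run naphtha, reformate = 0). There the octane-barrels and energy constraints are tight.
So ethanol = 2.53011 barrels, isomerate = 0.418691 barrels.
Hence cost = 138.25·2.53011 + 108.81·0.418691 = $395.3455.

$395.35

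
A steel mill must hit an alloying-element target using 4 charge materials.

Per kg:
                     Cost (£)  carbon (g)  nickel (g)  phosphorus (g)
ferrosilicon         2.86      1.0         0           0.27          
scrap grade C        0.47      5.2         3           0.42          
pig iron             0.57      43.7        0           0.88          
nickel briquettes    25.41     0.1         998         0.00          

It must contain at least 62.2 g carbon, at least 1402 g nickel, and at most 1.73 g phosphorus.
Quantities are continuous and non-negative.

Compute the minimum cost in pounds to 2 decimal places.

£36.51

Let x1 = kg of ferrosilicon, x2 = kg of scrap grade C, x3 = kg of pig iron, x4 = kg of nickel briquettes.
min 2.86x1 + 0.47x2 + 0.57x3 + 25.41x4 s.t.:
  1x1 + 5.2x2 + 43.7x3 + 0.1x4 ≥ 62.2   (carbon)
  3x2 + 998x4 ≥ 1402   (nickel)
  0.27x1 + 0.42x2 + 0.88x3 ≤ 1.73   (phosphorus)
  x1, x2, x3, x4 ≥ 0.
The minimum-cost mix takes nothing from ferrosilicon, scrap grade C — only pig iron, nickel briquettes. There the carbon and nickel constraints are tight.
Optimal quantities: pig iron = 1.42 kg, nickel briquettes = 1.405 kg.
Cost = 0.57·1.42 + 25.41·1.405 = 36.5105.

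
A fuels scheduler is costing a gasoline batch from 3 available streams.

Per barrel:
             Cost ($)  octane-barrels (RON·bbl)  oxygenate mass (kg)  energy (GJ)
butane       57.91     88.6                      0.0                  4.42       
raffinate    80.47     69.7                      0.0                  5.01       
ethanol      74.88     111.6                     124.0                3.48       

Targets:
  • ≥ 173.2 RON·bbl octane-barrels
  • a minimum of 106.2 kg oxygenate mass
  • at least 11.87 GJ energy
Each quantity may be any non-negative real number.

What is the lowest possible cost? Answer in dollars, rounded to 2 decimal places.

Set it up as a linear program. Let x1 = barrels of butane, x2 = barrels of raffinate, x3 = barrels of ethanol.
min 57.91x1 + 80.47x2 + 74.88x3 with:
  88.6x1 + 69.7x2 + 111.6x3 ≥ 173.2   (octane-barrels)
  124x3 ≥ 106.2   (oxygenate mass)
  4.42x1 + 5.01x2 + 3.48x3 ≥ 11.87   (energy)
  x1, x2, x3 ≥ 0.
The cheapest feasible vertex uses only butane, ethanol; raffinate is not used. There the oxygenate mass and energy constraints are tight.
So butane = 2.0112 barrels, ethanol = 0.85645 barrels.
Hence cost = 57.91·2.0112 + 74.88·0.85645 = $180.5996.

$180.60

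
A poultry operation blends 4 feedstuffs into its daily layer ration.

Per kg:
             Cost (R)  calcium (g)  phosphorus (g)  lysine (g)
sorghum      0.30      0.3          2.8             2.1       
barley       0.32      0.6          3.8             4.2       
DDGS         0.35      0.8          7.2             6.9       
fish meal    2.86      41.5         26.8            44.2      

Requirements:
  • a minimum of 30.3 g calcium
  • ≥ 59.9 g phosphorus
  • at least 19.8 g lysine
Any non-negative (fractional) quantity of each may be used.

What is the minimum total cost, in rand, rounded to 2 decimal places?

Let x1 = kg of sorghum, x2 = kg of barley, x3 = kg of DDGS, x4 = kg of fish meal.
Minimise 0.3x1 + 0.32x2 + 0.35x3 + 2.86x4 s.t.:
  0.3x1 + 0.6x2 + 0.8x3 + 41.5x4 ≥ 30.3   (calcium)
  2.8x1 + 3.8x2 + 7.2x3 + 26.8x4 ≥ 59.9   (phosphorus)
  2.1x1 + 4.2x2 + 6.9x3 + 44.2x4 ≥ 19.8   (lysine)
  x1, x2, x3, x4 ≥ 0.
The optimal basis is {DDGS, fish meal}; sorghum, barley drop out. There the calcium and phosphorus constraints are tight.
Optimal quantities: DDGS = 6.035 kg, fish meal = 0.6138 kg.
Hence cost = 0.35·6.035 + 2.86·0.6138 = R3.8677.

R3.87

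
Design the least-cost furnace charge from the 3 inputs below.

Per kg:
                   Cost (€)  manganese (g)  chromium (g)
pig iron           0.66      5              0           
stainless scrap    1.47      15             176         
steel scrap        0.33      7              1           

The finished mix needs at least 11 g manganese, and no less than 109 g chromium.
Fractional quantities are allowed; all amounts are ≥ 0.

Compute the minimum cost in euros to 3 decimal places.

€0.990

Let x1 = kg of pig iron, x2 = kg of stainless scrap, x3 = kg of steel scrap.
min 0.66x1 + 1.47x2 + 0.33x3 s.t.:
  5x1 + 15x2 + 7x3 ≥ 11   (manganese)
  176x2 + 1x3 ≥ 109   (chromium)
  x1, x2, x3 ≥ 0.
The optimal basis is {stainless scrap, steel scrap}; pig iron drops out. Binding constraints: manganese and chromium.
That vertex is x2 = 0.6179, x3 = 0.2473.
Total cost: 1.47·0.6179 + 0.33·0.2473 = 0.98992.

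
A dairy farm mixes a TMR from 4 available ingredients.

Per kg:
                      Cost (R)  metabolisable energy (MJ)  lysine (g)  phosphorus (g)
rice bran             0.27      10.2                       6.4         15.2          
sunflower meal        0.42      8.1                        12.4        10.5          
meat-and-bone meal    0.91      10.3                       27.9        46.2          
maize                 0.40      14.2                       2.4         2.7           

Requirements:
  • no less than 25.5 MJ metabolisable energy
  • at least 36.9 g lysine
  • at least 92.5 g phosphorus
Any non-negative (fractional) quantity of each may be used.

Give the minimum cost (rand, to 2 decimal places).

Let x1 = kg of rice bran, x2 = kg of sunflower meal, x3 = kg of meat-and-bone meal, x4 = kg of maize.
Minimise 0.27x1 + 0.42x2 + 0.91x3 + 0.4x4 with:
  10.2x1 + 8.1x2 + 10.3x3 + 14.2x4 ≥ 25.5   (metabolisable energy)
  6.4x1 + 12.4x2 + 27.9x3 + 2.4x4 ≥ 36.9   (lysine)
  15.2x1 + 10.5x2 + 46.2x3 + 2.7x4 ≥ 92.5   (phosphorus)
  x1, x2, x3, x4 ≥ 0.
The cheapest feasible vertex uses only rice bran; sunflower meal, meat-and-bone meal, maize are not used. There the phosphorus constraint is tight.
So rice bran = 6.086 kg.
Objective = 0.27·6.086 = 1.6432.

R1.64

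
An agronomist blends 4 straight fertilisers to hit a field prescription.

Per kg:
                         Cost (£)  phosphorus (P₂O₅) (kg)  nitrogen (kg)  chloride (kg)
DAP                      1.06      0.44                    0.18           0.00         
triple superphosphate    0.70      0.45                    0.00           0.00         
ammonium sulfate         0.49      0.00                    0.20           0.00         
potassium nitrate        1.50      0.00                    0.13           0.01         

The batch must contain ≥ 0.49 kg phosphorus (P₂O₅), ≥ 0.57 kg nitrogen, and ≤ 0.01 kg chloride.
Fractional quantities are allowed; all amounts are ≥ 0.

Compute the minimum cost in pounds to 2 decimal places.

Let x1 = kg of DAP, x2 = kg of triple superphosphate, x3 = kg of ammonium sulfate, x4 = kg of potassium nitrate.
Minimise 1.06x1 + 0.7x2 + 0.49x3 + 1.5x4 subject to:
  0.44x1 + 0.45x2 ≥ 0.49   (phosphorus (P₂O₅))
  0.18x1 + 0.2x3 + 0.13x4 ≥ 0.57   (nitrogen)
  0.01x4 ≤ 0.01   (chloride)
  x1, x2, x3, x4 ≥ 0.
The minimum-cost mix takes nothing from triple superphosphate, potassium nitrate — only DAP, ammonium sulfate. There the phosphorus (P₂O₅) and nitrogen constraints are tight.
So DAP = 1.114 kg, ammonium sulfate = 1.848 kg.
Hence cost = 1.06·1.114 + 0.49·1.848 = £2.0864.

£2.09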